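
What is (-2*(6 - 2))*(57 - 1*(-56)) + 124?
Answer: -780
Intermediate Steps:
(-2*(6 - 2))*(57 - 1*(-56)) + 124 = (-2*4)*(57 + 56) + 124 = -8*113 + 124 = -904 + 124 = -780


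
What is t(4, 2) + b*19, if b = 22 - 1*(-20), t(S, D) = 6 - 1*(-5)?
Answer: 809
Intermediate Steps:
t(S, D) = 11 (t(S, D) = 6 + 5 = 11)
b = 42 (b = 22 + 20 = 42)
t(4, 2) + b*19 = 11 + 42*19 = 11 + 798 = 809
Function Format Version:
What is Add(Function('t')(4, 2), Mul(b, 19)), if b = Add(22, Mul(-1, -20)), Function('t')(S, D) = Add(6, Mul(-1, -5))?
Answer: 809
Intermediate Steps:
Function('t')(S, D) = 11 (Function('t')(S, D) = Add(6, 5) = 11)
b = 42 (b = Add(22, 20) = 42)
Add(Function('t')(4, 2), Mul(b, 19)) = Add(11, Mul(42, 19)) = Add(11, 798) = 809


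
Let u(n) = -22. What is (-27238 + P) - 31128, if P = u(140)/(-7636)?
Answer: -222841377/3818 ≈ -58366.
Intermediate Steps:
P = 11/3818 (P = -22/(-7636) = -22*(-1/7636) = 11/3818 ≈ 0.0028811)
(-27238 + P) - 31128 = (-27238 + 11/3818) - 31128 = -103994673/3818 - 31128 = -222841377/3818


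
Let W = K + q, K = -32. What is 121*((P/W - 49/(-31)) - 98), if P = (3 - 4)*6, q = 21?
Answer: -359623/31 ≈ -11601.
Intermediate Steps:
P = -6 (P = -1*6 = -6)
W = -11 (W = -32 + 21 = -11)
121*((P/W - 49/(-31)) - 98) = 121*((-6/(-11) - 49/(-31)) - 98) = 121*((-6*(-1/11) - 49*(-1/31)) - 98) = 121*((6/11 + 49/31) - 98) = 121*(725/341 - 98) = 121*(-32693/341) = -359623/31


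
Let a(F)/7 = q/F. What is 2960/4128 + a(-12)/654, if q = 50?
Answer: 113465/168732 ≈ 0.67246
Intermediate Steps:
a(F) = 350/F (a(F) = 7*(50/F) = 350/F)
2960/4128 + a(-12)/654 = 2960/4128 + (350/(-12))/654 = 2960*(1/4128) + (350*(-1/12))*(1/654) = 185/258 - 175/6*1/654 = 185/258 - 175/3924 = 113465/168732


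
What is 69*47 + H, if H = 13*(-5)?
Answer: 3178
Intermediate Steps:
H = -65
69*47 + H = 69*47 - 65 = 3243 - 65 = 3178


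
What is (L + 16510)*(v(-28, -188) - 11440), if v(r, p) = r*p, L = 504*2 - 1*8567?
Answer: -55281376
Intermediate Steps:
L = -7559 (L = 1008 - 8567 = -7559)
v(r, p) = p*r
(L + 16510)*(v(-28, -188) - 11440) = (-7559 + 16510)*(-188*(-28) - 11440) = 8951*(5264 - 11440) = 8951*(-6176) = -55281376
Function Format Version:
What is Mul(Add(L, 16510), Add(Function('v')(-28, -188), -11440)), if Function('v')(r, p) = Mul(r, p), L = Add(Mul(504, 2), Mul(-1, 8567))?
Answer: -55281376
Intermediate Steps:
L = -7559 (L = Add(1008, -8567) = -7559)
Function('v')(r, p) = Mul(p, r)
Mul(Add(L, 16510), Add(Function('v')(-28, -188), -11440)) = Mul(Add(-7559, 16510), Add(Mul(-188, -28), -11440)) = Mul(8951, Add(5264, -11440)) = Mul(8951, -6176) = -55281376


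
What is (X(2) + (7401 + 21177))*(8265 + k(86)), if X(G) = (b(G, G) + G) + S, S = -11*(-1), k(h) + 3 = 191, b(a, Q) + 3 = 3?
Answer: 241679723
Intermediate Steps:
b(a, Q) = 0 (b(a, Q) = -3 + 3 = 0)
k(h) = 188 (k(h) = -3 + 191 = 188)
S = 11
X(G) = 11 + G (X(G) = (0 + G) + 11 = G + 11 = 11 + G)
(X(2) + (7401 + 21177))*(8265 + k(86)) = ((11 + 2) + (7401 + 21177))*(8265 + 188) = (13 + 28578)*8453 = 28591*8453 = 241679723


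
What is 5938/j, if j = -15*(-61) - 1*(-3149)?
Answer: 2969/2032 ≈ 1.4611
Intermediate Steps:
j = 4064 (j = 915 + 3149 = 4064)
5938/j = 5938/4064 = 5938*(1/4064) = 2969/2032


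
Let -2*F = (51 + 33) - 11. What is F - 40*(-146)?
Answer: 11607/2 ≈ 5803.5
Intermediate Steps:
F = -73/2 (F = -((51 + 33) - 11)/2 = -(84 - 11)/2 = -½*73 = -73/2 ≈ -36.500)
F - 40*(-146) = -73/2 - 40*(-146) = -73/2 + 5840 = 11607/2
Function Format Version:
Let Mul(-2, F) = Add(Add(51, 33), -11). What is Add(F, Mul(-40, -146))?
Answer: Rational(11607, 2) ≈ 5803.5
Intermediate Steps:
F = Rational(-73, 2) (F = Mul(Rational(-1, 2), Add(Add(51, 33), -11)) = Mul(Rational(-1, 2), Add(84, -11)) = Mul(Rational(-1, 2), 73) = Rational(-73, 2) ≈ -36.500)
Add(F, Mul(-40, -146)) = Add(Rational(-73, 2), Mul(-40, -146)) = Add(Rational(-73, 2), 5840) = Rational(11607, 2)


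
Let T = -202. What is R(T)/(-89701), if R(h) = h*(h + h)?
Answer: -81608/89701 ≈ -0.90978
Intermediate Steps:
R(h) = 2*h**2 (R(h) = h*(2*h) = 2*h**2)
R(T)/(-89701) = (2*(-202)**2)/(-89701) = (2*40804)*(-1/89701) = 81608*(-1/89701) = -81608/89701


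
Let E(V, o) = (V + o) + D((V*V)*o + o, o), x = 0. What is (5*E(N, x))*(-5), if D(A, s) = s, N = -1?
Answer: 25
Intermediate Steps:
E(V, o) = V + 2*o (E(V, o) = (V + o) + o = V + 2*o)
(5*E(N, x))*(-5) = (5*(-1 + 2*0))*(-5) = (5*(-1 + 0))*(-5) = (5*(-1))*(-5) = -5*(-5) = 25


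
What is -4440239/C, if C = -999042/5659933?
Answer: 25131455243987/999042 ≈ 2.5156e+7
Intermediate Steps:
C = -999042/5659933 (C = -999042*1/5659933 = -999042/5659933 ≈ -0.17651)
-4440239/C = -4440239/(-999042/5659933) = -4440239*(-5659933/999042) = 25131455243987/999042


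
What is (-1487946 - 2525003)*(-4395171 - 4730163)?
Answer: 36619499949966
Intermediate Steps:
(-1487946 - 2525003)*(-4395171 - 4730163) = -4012949*(-9125334) = 36619499949966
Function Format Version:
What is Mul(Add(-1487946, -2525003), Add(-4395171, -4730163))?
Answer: 36619499949966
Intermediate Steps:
Mul(Add(-1487946, -2525003), Add(-4395171, -4730163)) = Mul(-4012949, -9125334) = 36619499949966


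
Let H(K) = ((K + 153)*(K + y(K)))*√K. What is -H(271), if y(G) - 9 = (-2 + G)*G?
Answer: -31027896*√271 ≈ -5.1078e+8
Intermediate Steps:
y(G) = 9 + G*(-2 + G) (y(G) = 9 + (-2 + G)*G = 9 + G*(-2 + G))
H(K) = √K*(153 + K)*(9 + K² - K) (H(K) = ((K + 153)*(K + (9 + K² - 2*K)))*√K = ((153 + K)*(9 + K² - K))*√K = √K*(153 + K)*(9 + K² - K))
-H(271) = -√271*(1377 + 271³ - 144*271 + 152*271²) = -√271*(1377 + 19902511 - 39024 + 152*73441) = -√271*(1377 + 19902511 - 39024 + 11163032) = -√271*31027896 = -31027896*√271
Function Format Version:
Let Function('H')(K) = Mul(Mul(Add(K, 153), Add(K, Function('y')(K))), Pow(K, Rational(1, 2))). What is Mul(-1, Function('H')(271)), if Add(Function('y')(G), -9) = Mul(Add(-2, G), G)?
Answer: Mul(-31027896, Pow(271, Rational(1, 2))) ≈ -5.1078e+8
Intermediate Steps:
Function('y')(G) = Add(9, Mul(G, Add(-2, G))) (Function('y')(G) = Add(9, Mul(Add(-2, G), G)) = Add(9, Mul(G, Add(-2, G))))
Function('H')(K) = Mul(Pow(K, Rational(1, 2)), Add(153, K), Add(9, Pow(K, 2), Mul(-1, K))) (Function('H')(K) = Mul(Mul(Add(K, 153), Add(K, Add(9, Pow(K, 2), Mul(-2, K)))), Pow(K, Rational(1, 2))) = Mul(Mul(Add(153, K), Add(9, Pow(K, 2), Mul(-1, K))), Pow(K, Rational(1, 2))) = Mul(Pow(K, Rational(1, 2)), Add(153, K), Add(9, Pow(K, 2), Mul(-1, K))))
Mul(-1, Function('H')(271)) = Mul(-1, Mul(Pow(271, Rational(1, 2)), Add(1377, Pow(271, 3), Mul(-144, 271), Mul(152, Pow(271, 2))))) = Mul(-1, Mul(Pow(271, Rational(1, 2)), Add(1377, 19902511, -39024, Mul(152, 73441)))) = Mul(-1, Mul(Pow(271, Rational(1, 2)), Add(1377, 19902511, -39024, 11163032))) = Mul(-1, Mul(Pow(271, Rational(1, 2)), 31027896)) = Mul(-1, Mul(31027896, Pow(271, Rational(1, 2)))) = Mul(-31027896, Pow(271, Rational(1, 2)))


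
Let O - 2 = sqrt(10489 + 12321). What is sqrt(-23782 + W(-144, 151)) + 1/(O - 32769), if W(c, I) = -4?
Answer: -32767/1073653479 - sqrt(22810)/1073653479 + I*sqrt(23786) ≈ -3.066e-5 + 154.23*I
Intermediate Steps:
O = 2 + sqrt(22810) (O = 2 + sqrt(10489 + 12321) = 2 + sqrt(22810) ≈ 153.03)
sqrt(-23782 + W(-144, 151)) + 1/(O - 32769) = sqrt(-23782 - 4) + 1/((2 + sqrt(22810)) - 32769) = sqrt(-23786) + 1/(-32767 + sqrt(22810)) = I*sqrt(23786) + 1/(-32767 + sqrt(22810)) = 1/(-32767 + sqrt(22810)) + I*sqrt(23786)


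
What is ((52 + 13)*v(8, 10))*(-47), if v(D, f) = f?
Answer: -30550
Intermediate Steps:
((52 + 13)*v(8, 10))*(-47) = ((52 + 13)*10)*(-47) = (65*10)*(-47) = 650*(-47) = -30550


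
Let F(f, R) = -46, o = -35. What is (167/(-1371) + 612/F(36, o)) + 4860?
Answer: 152827013/31533 ≈ 4846.6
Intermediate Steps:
(167/(-1371) + 612/F(36, o)) + 4860 = (167/(-1371) + 612/(-46)) + 4860 = (167*(-1/1371) + 612*(-1/46)) + 4860 = (-167/1371 - 306/23) + 4860 = -423367/31533 + 4860 = 152827013/31533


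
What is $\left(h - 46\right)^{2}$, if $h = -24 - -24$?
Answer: $2116$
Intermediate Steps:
$h = 0$ ($h = -24 + 24 = 0$)
$\left(h - 46\right)^{2} = \left(0 - 46\right)^{2} = \left(-46\right)^{2} = 2116$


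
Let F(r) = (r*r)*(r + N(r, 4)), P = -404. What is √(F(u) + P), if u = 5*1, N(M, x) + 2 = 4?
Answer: I*√229 ≈ 15.133*I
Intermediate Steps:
N(M, x) = 2 (N(M, x) = -2 + 4 = 2)
u = 5
F(r) = r²*(2 + r) (F(r) = (r*r)*(r + 2) = r²*(2 + r))
√(F(u) + P) = √(5²*(2 + 5) - 404) = √(25*7 - 404) = √(175 - 404) = √(-229) = I*√229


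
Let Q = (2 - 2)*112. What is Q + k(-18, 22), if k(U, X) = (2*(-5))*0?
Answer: 0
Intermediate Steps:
k(U, X) = 0 (k(U, X) = -10*0 = 0)
Q = 0 (Q = 0*112 = 0)
Q + k(-18, 22) = 0 + 0 = 0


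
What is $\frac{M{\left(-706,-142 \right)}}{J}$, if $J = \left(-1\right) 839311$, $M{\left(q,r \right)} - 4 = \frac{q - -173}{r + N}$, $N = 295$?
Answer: $- \frac{79}{128414583} \approx -6.1519 \cdot 10^{-7}$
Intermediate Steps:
$M{\left(q,r \right)} = 4 + \frac{173 + q}{295 + r}$ ($M{\left(q,r \right)} = 4 + \frac{q - -173}{r + 295} = 4 + \frac{q + 173}{295 + r} = 4 + \frac{173 + q}{295 + r}$)
$J = -839311$
$\frac{M{\left(-706,-142 \right)}}{J} = \frac{\frac{1}{295 - 142} \left(1353 - 706 + 4 \left(-142\right)\right)}{-839311} = \frac{1353 - 706 - 568}{153} \left(- \frac{1}{839311}\right) = \frac{1}{153} \cdot 79 \left(- \frac{1}{839311}\right) = \frac{79}{153} \left(- \frac{1}{839311}\right) = - \frac{79}{128414583}$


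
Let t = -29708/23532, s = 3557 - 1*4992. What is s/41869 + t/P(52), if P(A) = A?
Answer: -749950523/12808397004 ≈ -0.058551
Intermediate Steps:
s = -1435 (s = 3557 - 4992 = -1435)
t = -7427/5883 (t = -29708*1/23532 = -7427/5883 ≈ -1.2625)
s/41869 + t/P(52) = -1435/41869 - 7427/5883/52 = -1435*1/41869 - 7427/5883*1/52 = -1435/41869 - 7427/305916 = -749950523/12808397004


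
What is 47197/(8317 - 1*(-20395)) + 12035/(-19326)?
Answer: 283290151/277444056 ≈ 1.0211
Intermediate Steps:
47197/(8317 - 1*(-20395)) + 12035/(-19326) = 47197/(8317 + 20395) + 12035*(-1/19326) = 47197/28712 - 12035/19326 = 283290151/277444056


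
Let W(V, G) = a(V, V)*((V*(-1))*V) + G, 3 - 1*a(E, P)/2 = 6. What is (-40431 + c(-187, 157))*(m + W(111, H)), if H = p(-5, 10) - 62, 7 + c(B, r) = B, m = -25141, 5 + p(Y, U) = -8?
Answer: -1978843750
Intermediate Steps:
a(E, P) = -6 (a(E, P) = 6 - 2*6 = 6 - 12 = -6)
p(Y, U) = -13 (p(Y, U) = -5 - 8 = -13)
c(B, r) = -7 + B
H = -75 (H = -13 - 62 = -75)
W(V, G) = G + 6*V² (W(V, G) = -6*V*(-1)*V + G = -6*(-V)*V + G = -(-6)*V² + G = 6*V² + G = G + 6*V²)
(-40431 + c(-187, 157))*(m + W(111, H)) = (-40431 + (-7 - 187))*(-25141 + (-75 + 6*111²)) = (-40431 - 194)*(-25141 + (-75 + 6*12321)) = -40625*(-25141 + (-75 + 73926)) = -40625*(-25141 + 73851) = -40625*48710 = -1978843750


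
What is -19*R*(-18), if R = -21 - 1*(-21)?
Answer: 0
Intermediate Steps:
R = 0 (R = -21 + 21 = 0)
-19*R*(-18) = -19*0*(-18) = 0*(-18) = 0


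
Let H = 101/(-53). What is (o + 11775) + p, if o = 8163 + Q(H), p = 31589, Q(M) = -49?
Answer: 51478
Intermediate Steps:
H = -101/53 (H = 101*(-1/53) = -101/53 ≈ -1.9057)
o = 8114 (o = 8163 - 49 = 8114)
(o + 11775) + p = (8114 + 11775) + 31589 = 19889 + 31589 = 51478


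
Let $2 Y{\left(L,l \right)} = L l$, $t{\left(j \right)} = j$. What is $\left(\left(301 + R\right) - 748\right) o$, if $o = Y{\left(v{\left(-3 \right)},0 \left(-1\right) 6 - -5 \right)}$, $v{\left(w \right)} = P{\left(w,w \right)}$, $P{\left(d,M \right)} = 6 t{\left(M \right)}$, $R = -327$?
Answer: $34830$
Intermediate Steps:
$P{\left(d,M \right)} = 6 M$
$v{\left(w \right)} = 6 w$
$Y{\left(L,l \right)} = \frac{L l}{2}$
$o = -45$ ($o = \frac{6 \left(-3\right) \left(0 \left(-1\right) 6 - -5\right)}{2} = \frac{1}{2} \left(-18\right) \left(0 \cdot 6 + 5\right) = \frac{1}{2} \left(-18\right) \left(0 + 5\right) = \frac{1}{2} \left(-18\right) 5 = -45$)
$\left(\left(301 + R\right) - 748\right) o = \left(\left(301 - 327\right) - 748\right) \left(-45\right) = \left(-26 - 748\right) \left(-45\right) = \left(-774\right) \left(-45\right) = 34830$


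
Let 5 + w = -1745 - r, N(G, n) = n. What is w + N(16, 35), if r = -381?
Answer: -1334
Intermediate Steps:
w = -1369 (w = -5 + (-1745 - 1*(-381)) = -5 + (-1745 + 381) = -5 - 1364 = -1369)
w + N(16, 35) = -1369 + 35 = -1334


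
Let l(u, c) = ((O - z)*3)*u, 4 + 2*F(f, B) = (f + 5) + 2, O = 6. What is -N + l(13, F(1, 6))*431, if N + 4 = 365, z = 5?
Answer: 16448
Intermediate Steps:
N = 361 (N = -4 + 365 = 361)
F(f, B) = 3/2 + f/2 (F(f, B) = -2 + ((f + 5) + 2)/2 = -2 + ((5 + f) + 2)/2 = -2 + (7 + f)/2 = -2 + (7/2 + f/2) = 3/2 + f/2)
l(u, c) = 3*u (l(u, c) = ((6 - 1*5)*3)*u = ((6 - 5)*3)*u = (1*3)*u = 3*u)
-N + l(13, F(1, 6))*431 = -1*361 + (3*13)*431 = -361 + 39*431 = -361 + 16809 = 16448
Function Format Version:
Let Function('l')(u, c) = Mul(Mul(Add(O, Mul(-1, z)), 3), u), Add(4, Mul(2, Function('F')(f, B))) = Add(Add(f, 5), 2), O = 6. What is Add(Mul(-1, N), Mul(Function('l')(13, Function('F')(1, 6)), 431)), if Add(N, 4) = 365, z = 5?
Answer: 16448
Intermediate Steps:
N = 361 (N = Add(-4, 365) = 361)
Function('F')(f, B) = Add(Rational(3, 2), Mul(Rational(1, 2), f)) (Function('F')(f, B) = Add(-2, Mul(Rational(1, 2), Add(Add(f, 5), 2))) = Add(-2, Mul(Rational(1, 2), Add(Add(5, f), 2))) = Add(-2, Mul(Rational(1, 2), Add(7, f))) = Add(-2, Add(Rational(7, 2), Mul(Rational(1, 2), f))) = Add(Rational(3, 2), Mul(Rational(1, 2), f)))
Function('l')(u, c) = Mul(3, u) (Function('l')(u, c) = Mul(Mul(Add(6, Mul(-1, 5)), 3), u) = Mul(Mul(Add(6, -5), 3), u) = Mul(Mul(1, 3), u) = Mul(3, u))
Add(Mul(-1, N), Mul(Function('l')(13, Function('F')(1, 6)), 431)) = Add(Mul(-1, 361), Mul(Mul(3, 13), 431)) = Add(-361, Mul(39, 431)) = Add(-361, 16809) = 16448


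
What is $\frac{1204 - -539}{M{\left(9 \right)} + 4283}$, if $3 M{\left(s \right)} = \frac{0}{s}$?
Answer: $\frac{1743}{4283} \approx 0.40696$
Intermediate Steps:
$M{\left(s \right)} = 0$ ($M{\left(s \right)} = \frac{0 \frac{1}{s}}{3} = \frac{1}{3} \cdot 0 = 0$)
$\frac{1204 - -539}{M{\left(9 \right)} + 4283} = \frac{1204 - -539}{0 + 4283} = \frac{1204 + \left(-1959 + 2498\right)}{4283} = \left(1204 + 539\right) \frac{1}{4283} = 1743 \cdot \frac{1}{4283} = \frac{1743}{4283}$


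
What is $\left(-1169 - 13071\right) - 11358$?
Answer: $-25598$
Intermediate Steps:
$\left(-1169 - 13071\right) - 11358 = -14240 + \left(-16931 + 5573\right) = -14240 - 11358 = -25598$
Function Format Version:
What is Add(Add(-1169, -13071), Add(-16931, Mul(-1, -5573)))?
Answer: -25598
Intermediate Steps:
Add(Add(-1169, -13071), Add(-16931, Mul(-1, -5573))) = Add(-14240, Add(-16931, 5573)) = Add(-14240, -11358) = -25598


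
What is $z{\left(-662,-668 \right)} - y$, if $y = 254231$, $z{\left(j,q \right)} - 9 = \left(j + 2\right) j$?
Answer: $182698$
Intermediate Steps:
$z{\left(j,q \right)} = 9 + j \left(2 + j\right)$ ($z{\left(j,q \right)} = 9 + \left(j + 2\right) j = 9 + \left(2 + j\right) j = 9 + j \left(2 + j\right)$)
$z{\left(-662,-668 \right)} - y = \left(9 + \left(-662\right)^{2} + 2 \left(-662\right)\right) - 254231 = \left(9 + 438244 - 1324\right) - 254231 = 436929 - 254231 = 182698$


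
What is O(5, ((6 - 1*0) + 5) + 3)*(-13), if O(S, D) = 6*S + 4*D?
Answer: -1118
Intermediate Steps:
O(S, D) = 4*D + 6*S
O(5, ((6 - 1*0) + 5) + 3)*(-13) = (4*(((6 - 1*0) + 5) + 3) + 6*5)*(-13) = (4*(((6 + 0) + 5) + 3) + 30)*(-13) = (4*((6 + 5) + 3) + 30)*(-13) = (4*(11 + 3) + 30)*(-13) = (4*14 + 30)*(-13) = (56 + 30)*(-13) = 86*(-13) = -1118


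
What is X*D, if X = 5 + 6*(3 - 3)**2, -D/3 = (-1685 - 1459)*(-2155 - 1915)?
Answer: -191941200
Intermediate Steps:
D = -38388240 (D = -3*(-1685 - 1459)*(-2155 - 1915) = -(-9432)*(-4070) = -3*12796080 = -38388240)
X = 5 (X = 5 + 6*0**2 = 5 + 6*0 = 5 + 0 = 5)
X*D = 5*(-38388240) = -191941200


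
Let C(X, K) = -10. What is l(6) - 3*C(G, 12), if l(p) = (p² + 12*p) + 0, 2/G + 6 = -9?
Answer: 138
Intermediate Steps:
G = -2/15 (G = 2/(-6 - 9) = 2/(-15) = 2*(-1/15) = -2/15 ≈ -0.13333)
l(p) = p² + 12*p
l(6) - 3*C(G, 12) = 6*(12 + 6) - 3*(-10) = 6*18 + 30 = 108 + 30 = 138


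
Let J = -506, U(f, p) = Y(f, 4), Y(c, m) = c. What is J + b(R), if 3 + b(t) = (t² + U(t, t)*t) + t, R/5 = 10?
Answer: 4541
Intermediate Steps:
R = 50 (R = 5*10 = 50)
U(f, p) = f
b(t) = -3 + t + 2*t² (b(t) = -3 + ((t² + t*t) + t) = -3 + ((t² + t²) + t) = -3 + (2*t² + t) = -3 + (t + 2*t²) = -3 + t + 2*t²)
J + b(R) = -506 + (-3 + 50 + 2*50²) = -506 + (-3 + 50 + 2*2500) = -506 + (-3 + 50 + 5000) = -506 + 5047 = 4541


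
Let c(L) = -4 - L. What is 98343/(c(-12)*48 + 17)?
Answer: 98343/401 ≈ 245.24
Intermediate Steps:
98343/(c(-12)*48 + 17) = 98343/((-4 - 1*(-12))*48 + 17) = 98343/((-4 + 12)*48 + 17) = 98343/(8*48 + 17) = 98343/(384 + 17) = 98343/401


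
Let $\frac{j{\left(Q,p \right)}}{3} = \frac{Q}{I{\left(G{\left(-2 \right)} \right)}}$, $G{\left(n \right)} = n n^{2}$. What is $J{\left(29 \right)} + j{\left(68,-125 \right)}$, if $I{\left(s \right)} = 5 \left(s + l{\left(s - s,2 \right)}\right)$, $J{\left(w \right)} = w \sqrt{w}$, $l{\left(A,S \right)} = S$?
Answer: $- \frac{34}{5} + 29 \sqrt{29} \approx 149.37$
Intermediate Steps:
$J{\left(w \right)} = w^{\frac{3}{2}}$
$G{\left(n \right)} = n^{3}$
$I{\left(s \right)} = 10 + 5 s$ ($I{\left(s \right)} = 5 \left(s + 2\right) = 5 \left(2 + s\right) = 10 + 5 s$)
$j{\left(Q,p \right)} = - \frac{Q}{10}$ ($j{\left(Q,p \right)} = 3 \frac{Q}{10 + 5 \left(-2\right)^{3}} = 3 \frac{Q}{10 + 5 \left(-8\right)} = 3 \frac{Q}{10 - 40} = 3 \frac{Q}{-30} = 3 Q \left(- \frac{1}{30}\right) = 3 \left(- \frac{Q}{30}\right) = - \frac{Q}{10}$)
$J{\left(29 \right)} + j{\left(68,-125 \right)} = 29^{\frac{3}{2}} - \frac{34}{5} = 29 \sqrt{29} - \frac{34}{5} = - \frac{34}{5} + 29 \sqrt{29}$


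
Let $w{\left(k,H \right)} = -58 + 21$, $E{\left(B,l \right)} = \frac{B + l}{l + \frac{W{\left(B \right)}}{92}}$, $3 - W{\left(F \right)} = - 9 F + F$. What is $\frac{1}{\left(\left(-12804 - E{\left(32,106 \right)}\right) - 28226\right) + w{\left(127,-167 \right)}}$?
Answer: $- \frac{3337}{137044811} \approx -2.435 \cdot 10^{-5}$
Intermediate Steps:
$W{\left(F \right)} = 3 + 8 F$ ($W{\left(F \right)} = 3 - \left(- 9 F + F\right) = 3 - - 8 F = 3 + 8 F$)
$E{\left(B,l \right)} = \frac{B + l}{\frac{3}{92} + l + \frac{2 B}{23}}$ ($E{\left(B,l \right)} = \frac{B + l}{l + \frac{3 + 8 B}{92}} = \frac{B + l}{l + \left(3 + 8 B\right) \frac{1}{92}} = \frac{B + l}{l + \left(\frac{3}{92} + \frac{2 B}{23}\right)} = \frac{B + l}{\frac{3}{92} + l + \frac{2 B}{23}}$)
$w{\left(k,H \right)} = -37$
$\frac{1}{\left(\left(-12804 - E{\left(32,106 \right)}\right) - 28226\right) + w{\left(127,-167 \right)}} = \frac{1}{\left(\left(-12804 - \frac{92 \left(32 + 106\right)}{3 + 8 \cdot 32 + 92 \cdot 106}\right) - 28226\right) - 37} = \frac{1}{\left(\left(-12804 - 92 \frac{1}{3 + 256 + 9752} \cdot 138\right) - 28226\right) - 37} = \frac{1}{\left(\left(-12804 - 92 \cdot \frac{1}{10011} \cdot 138\right) - 28226\right) - 37} = \frac{1}{\left(\left(-12804 - \frac{4232}{3337}\right) - 28226\right) - 37} = \frac{1}{\left(- \frac{42731180}{3337} - 28226\right) - 37} = \frac{1}{- \frac{136921342}{3337} - 37} = \frac{1}{- \frac{137044811}{3337}} = - \frac{3337}{137044811}$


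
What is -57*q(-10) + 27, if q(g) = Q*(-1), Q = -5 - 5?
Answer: -543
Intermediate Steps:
Q = -10
q(g) = 10 (q(g) = -10*(-1) = 10)
-57*q(-10) + 27 = -57*10 + 27 = -570 + 27 = -543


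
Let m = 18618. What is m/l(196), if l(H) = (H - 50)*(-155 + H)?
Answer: 9309/2993 ≈ 3.1103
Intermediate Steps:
l(H) = (-155 + H)*(-50 + H) (l(H) = (-50 + H)*(-155 + H) = (-155 + H)*(-50 + H))
m/l(196) = 18618/(7750 + 196² - 205*196) = 18618/(7750 + 38416 - 40180) = 18618/5986 = 18618*(1/5986) = 9309/2993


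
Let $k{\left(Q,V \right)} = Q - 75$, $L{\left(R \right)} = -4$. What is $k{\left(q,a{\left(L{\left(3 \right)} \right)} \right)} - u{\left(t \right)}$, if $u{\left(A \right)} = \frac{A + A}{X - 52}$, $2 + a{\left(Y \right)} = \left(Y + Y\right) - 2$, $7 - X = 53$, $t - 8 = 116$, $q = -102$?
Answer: $- \frac{8549}{49} \approx -174.47$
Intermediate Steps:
$t = 124$ ($t = 8 + 116 = 124$)
$X = -46$ ($X = 7 - 53 = -46$)
$a{\left(Y \right)} = -4 + 2 Y$ ($a{\left(Y \right)} = -2 + \left(\left(Y + Y\right) - 2\right) = -2 + \left(2 Y - 2\right) = -2 + \left(-2 + 2 Y\right) = -4 + 2 Y$)
$u{\left(A \right)} = - \frac{A}{49}$ ($u{\left(A \right)} = \frac{A + A}{-46 - 52} = \frac{2 A}{-98} = 2 A \left(- \frac{1}{98}\right) = - \frac{A}{49}$)
$k{\left(Q,V \right)} = -75 + Q$
$k{\left(q,a{\left(L{\left(3 \right)} \right)} \right)} - u{\left(t \right)} = \left(-75 - 102\right) - \left(- \frac{1}{49}\right) 124 = -177 - - \frac{124}{49} = -177 + \frac{124}{49} = - \frac{8549}{49}$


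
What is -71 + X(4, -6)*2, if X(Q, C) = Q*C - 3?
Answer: -125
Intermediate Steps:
X(Q, C) = -3 + C*Q (X(Q, C) = C*Q - 3 = -3 + C*Q)
-71 + X(4, -6)*2 = -71 + (-3 - 6*4)*2 = -71 + (-3 - 24)*2 = -71 - 27*2 = -71 - 54 = -125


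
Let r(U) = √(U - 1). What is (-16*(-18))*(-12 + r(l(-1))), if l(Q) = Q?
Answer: -3456 + 288*I*√2 ≈ -3456.0 + 407.29*I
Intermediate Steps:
r(U) = √(-1 + U)
(-16*(-18))*(-12 + r(l(-1))) = (-16*(-18))*(-12 + √(-1 - 1)) = 288*(-12 + √(-2)) = 288*(-12 + I*√2) = -3456 + 288*I*√2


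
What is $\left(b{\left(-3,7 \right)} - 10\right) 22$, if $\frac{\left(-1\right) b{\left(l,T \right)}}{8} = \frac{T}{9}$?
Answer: $- \frac{3212}{9} \approx -356.89$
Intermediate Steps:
$b{\left(l,T \right)} = - \frac{8 T}{9}$ ($b{\left(l,T \right)} = - 8 \frac{T}{9} = - \frac{8 T}{9}$)
$\left(b{\left(-3,7 \right)} - 10\right) 22 = \left(\left(- \frac{8}{9}\right) 7 - 10\right) 22 = \left(- \frac{56}{9} - 10\right) 22 = \left(- \frac{146}{9}\right) 22 = - \frac{3212}{9}$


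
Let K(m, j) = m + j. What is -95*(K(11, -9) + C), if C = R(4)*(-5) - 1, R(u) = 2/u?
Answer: 285/2 ≈ 142.50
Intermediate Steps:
K(m, j) = j + m
C = -7/2 (C = (2/4)*(-5) - 1 = (2*(¼))*(-5) - 1 = (½)*(-5) - 1 = -5/2 - 1 = -7/2 ≈ -3.5000)
-95*(K(11, -9) + C) = -95*((-9 + 11) - 7/2) = -95*(2 - 7/2) = -95*(-3/2) = 285/2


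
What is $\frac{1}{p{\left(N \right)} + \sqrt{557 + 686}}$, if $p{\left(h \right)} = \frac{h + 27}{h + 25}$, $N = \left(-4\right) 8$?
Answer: $- \frac{35}{60882} + \frac{49 \sqrt{1243}}{60882} \approx 0.027801$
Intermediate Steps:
$N = -32$
$p{\left(h \right)} = \frac{27 + h}{25 + h}$
$\frac{1}{p{\left(N \right)} + \sqrt{557 + 686}} = \frac{1}{\frac{27 - 32}{25 - 32} + \sqrt{557 + 686}} = \frac{1}{\frac{1}{-7} \left(-5\right) + \sqrt{1243}} = \frac{1}{\left(- \frac{1}{7}\right) \left(-5\right) + \sqrt{1243}} = \frac{1}{\frac{5}{7} + \sqrt{1243}}$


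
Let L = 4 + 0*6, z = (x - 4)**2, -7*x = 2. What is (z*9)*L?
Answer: 32400/49 ≈ 661.22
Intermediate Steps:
x = -2/7 (x = -1/7*2 = -2/7 ≈ -0.28571)
z = 900/49 (z = (-2/7 - 4)**2 = (-30/7)**2 = 900/49 ≈ 18.367)
L = 4 (L = 4 + 0 = 4)
(z*9)*L = ((900/49)*9)*4 = (8100/49)*4 = 32400/49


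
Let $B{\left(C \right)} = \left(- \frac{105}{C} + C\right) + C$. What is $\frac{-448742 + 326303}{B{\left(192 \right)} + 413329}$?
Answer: $- \frac{7836096}{26477597} \approx -0.29595$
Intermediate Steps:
$B{\left(C \right)} = - \frac{105}{C} + 2 C$ ($B{\left(C \right)} = \left(C - \frac{105}{C}\right) + C = - \frac{105}{C} + 2 C$)
$\frac{-448742 + 326303}{B{\left(192 \right)} + 413329} = \frac{-448742 + 326303}{\left(- \frac{105}{192} + 2 \cdot 192\right) + 413329} = - \frac{122439}{\left(\left(-105\right) \frac{1}{192} + 384\right) + 413329} = - \frac{122439}{\left(- \frac{35}{64} + 384\right) + 413329} = - \frac{122439}{\frac{24541}{64} + 413329} = - \frac{122439}{\frac{26477597}{64}} = \left(-122439\right) \frac{64}{26477597} = - \frac{7836096}{26477597}$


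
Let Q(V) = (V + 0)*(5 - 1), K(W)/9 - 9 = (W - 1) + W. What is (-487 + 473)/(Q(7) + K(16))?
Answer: -7/194 ≈ -0.036082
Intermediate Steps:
K(W) = 72 + 18*W (K(W) = 81 + 9*((W - 1) + W) = 81 + 9*((-1 + W) + W) = 81 + 9*(-1 + 2*W) = 81 + (-9 + 18*W) = 72 + 18*W)
Q(V) = 4*V (Q(V) = V*4 = 4*V)
(-487 + 473)/(Q(7) + K(16)) = (-487 + 473)/(4*7 + (72 + 18*16)) = -14/(28 + (72 + 288)) = -14/(28 + 360) = -14/388 = -14*1/388 = -7/194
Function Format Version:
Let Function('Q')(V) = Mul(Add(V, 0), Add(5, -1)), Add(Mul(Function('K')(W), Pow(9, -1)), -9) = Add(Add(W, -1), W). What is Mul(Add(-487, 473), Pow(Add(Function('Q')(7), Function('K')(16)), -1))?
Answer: Rational(-7, 194) ≈ -0.036082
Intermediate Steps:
Function('K')(W) = Add(72, Mul(18, W)) (Function('K')(W) = Add(81, Mul(9, Add(Add(W, -1), W))) = Add(81, Mul(9, Add(Add(-1, W), W))) = Add(81, Mul(9, Add(-1, Mul(2, W)))) = Add(81, Add(-9, Mul(18, W))) = Add(72, Mul(18, W)))
Function('Q')(V) = Mul(4, V) (Function('Q')(V) = Mul(V, 4) = Mul(4, V))
Mul(Add(-487, 473), Pow(Add(Function('Q')(7), Function('K')(16)), -1)) = Mul(Add(-487, 473), Pow(Add(Mul(4, 7), Add(72, Mul(18, 16))), -1)) = Mul(-14, Pow(Add(28, Add(72, 288)), -1)) = Mul(-14, Pow(Add(28, 360), -1)) = Mul(-14, Pow(388, -1)) = Mul(-14, Rational(1, 388)) = Rational(-7, 194)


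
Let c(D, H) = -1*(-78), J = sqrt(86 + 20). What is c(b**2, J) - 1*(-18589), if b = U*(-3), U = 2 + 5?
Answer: 18667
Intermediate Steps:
U = 7
b = -21 (b = 7*(-3) = -21)
J = sqrt(106) ≈ 10.296
c(D, H) = 78
c(b**2, J) - 1*(-18589) = 78 - 1*(-18589) = 78 + 18589 = 18667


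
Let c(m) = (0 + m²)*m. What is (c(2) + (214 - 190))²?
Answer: 1024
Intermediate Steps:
c(m) = m³ (c(m) = m²*m = m³)
(c(2) + (214 - 190))² = (2³ + (214 - 190))² = (8 + 24)² = 32² = 1024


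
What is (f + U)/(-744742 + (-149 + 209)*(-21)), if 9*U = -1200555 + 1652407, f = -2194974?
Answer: 9651457/3357009 ≈ 2.8750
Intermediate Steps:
U = 451852/9 (U = (-1200555 + 1652407)/9 = (⅑)*451852 = 451852/9 ≈ 50206.)
(f + U)/(-744742 + (-149 + 209)*(-21)) = (-2194974 + 451852/9)/(-744742 + (-149 + 209)*(-21)) = -19302914/(9*(-744742 + 60*(-21))) = -19302914/(9*(-744742 - 1260)) = -19302914/9/(-746002) = -19302914/9*(-1/746002) = 9651457/3357009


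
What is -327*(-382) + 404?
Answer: 125318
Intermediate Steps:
-327*(-382) + 404 = 124914 + 404 = 125318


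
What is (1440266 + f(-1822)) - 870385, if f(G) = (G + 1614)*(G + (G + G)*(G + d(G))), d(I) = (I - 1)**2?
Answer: 2517543822521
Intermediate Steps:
d(I) = (-1 + I)**2
f(G) = (1614 + G)*(G + 2*G*(G + (-1 + G)**2)) (f(G) = (G + 1614)*(G + (G + G)*(G + (-1 + G)**2)) = (1614 + G)*(G + (2*G)*(G + (-1 + G)**2)) = (1614 + G)*(G + 2*G*(G + (-1 + G)**2)))
(1440266 + f(-1822)) - 870385 = (1440266 - 1822*(4842 - 3225*(-1822) + 2*(-1822)**3 + 3226*(-1822)**2)) - 870385 = (1440266 - 1822*(4842 + 5875950 + 2*(-6048464248) + 3226*3319684)) - 870385 = (1440266 - 1822*(4842 + 5875950 - 12096928496 + 10709300584)) - 870385 = (1440266 - 1822*(-1381747120)) - 870385 = (1440266 + 2517543252640) - 870385 = 2517544692906 - 870385 = 2517543822521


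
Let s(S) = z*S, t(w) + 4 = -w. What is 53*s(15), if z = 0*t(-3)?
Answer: 0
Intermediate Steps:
t(w) = -4 - w
z = 0 (z = 0*(-4 - 1*(-3)) = 0*(-4 + 3) = 0*(-1) = 0)
s(S) = 0 (s(S) = 0*S = 0)
53*s(15) = 53*0 = 0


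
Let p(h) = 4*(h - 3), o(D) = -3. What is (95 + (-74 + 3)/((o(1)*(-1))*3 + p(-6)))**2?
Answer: 6948496/729 ≈ 9531.5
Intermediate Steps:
p(h) = -12 + 4*h (p(h) = 4*(-3 + h) = -12 + 4*h)
(95 + (-74 + 3)/((o(1)*(-1))*3 + p(-6)))**2 = (95 + (-74 + 3)/(-3*(-1)*3 + (-12 + 4*(-6))))**2 = (95 - 71/(3*3 + (-12 - 24)))**2 = (95 - 71/(9 - 36))**2 = (95 - 71/(-27))**2 = (95 - 71*(-1/27))**2 = (95 + 71/27)**2 = (2636/27)**2 = 6948496/729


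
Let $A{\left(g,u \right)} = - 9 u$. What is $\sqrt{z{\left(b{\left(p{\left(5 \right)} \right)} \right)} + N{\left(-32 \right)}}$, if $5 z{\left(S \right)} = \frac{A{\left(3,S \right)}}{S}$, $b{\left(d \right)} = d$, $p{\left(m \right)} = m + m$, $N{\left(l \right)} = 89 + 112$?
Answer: $\frac{2 \sqrt{1245}}{5} \approx 14.114$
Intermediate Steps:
$N{\left(l \right)} = 201$
$p{\left(m \right)} = 2 m$
$z{\left(S \right)} = - \frac{9}{5}$ ($z{\left(S \right)} = \frac{- 9 S \frac{1}{S}}{5} = \frac{1}{5} \left(-9\right) = - \frac{9}{5}$)
$\sqrt{z{\left(b{\left(p{\left(5 \right)} \right)} \right)} + N{\left(-32 \right)}} = \sqrt{- \frac{9}{5} + 201} = \sqrt{\frac{996}{5}} = \frac{2 \sqrt{1245}}{5}$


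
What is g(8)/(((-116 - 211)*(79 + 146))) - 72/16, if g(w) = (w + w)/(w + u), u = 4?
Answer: -1986533/441450 ≈ -4.5000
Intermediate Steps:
g(w) = 2*w/(4 + w) (g(w) = (w + w)/(w + 4) = (2*w)/(4 + w) = 2*w/(4 + w))
g(8)/(((-116 - 211)*(79 + 146))) - 72/16 = (2*8/(4 + 8))/(((-116 - 211)*(79 + 146))) - 72/16 = (2*8/12)/((-327*225)) - 72*1/16 = (2*8*(1/12))/(-73575) - 9/2 = (4/3)*(-1/73575) - 9/2 = -4/220725 - 9/2 = -1986533/441450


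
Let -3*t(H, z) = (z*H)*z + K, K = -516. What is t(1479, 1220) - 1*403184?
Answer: -734184212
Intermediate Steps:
t(H, z) = 172 - H*z²/3 (t(H, z) = -((z*H)*z - 516)/3 = -((H*z)*z - 516)/3 = -(H*z² - 516)/3 = -(-516 + H*z²)/3 = 172 - H*z²/3)
t(1479, 1220) - 1*403184 = (172 - ⅓*1479*1220²) - 1*403184 = (172 - ⅓*1479*1488400) - 403184 = (172 - 733781200) - 403184 = -733781028 - 403184 = -734184212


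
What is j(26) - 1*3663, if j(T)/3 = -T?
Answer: -3741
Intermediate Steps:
j(T) = -3*T (j(T) = 3*(-T) = -3*T)
j(26) - 1*3663 = -3*26 - 1*3663 = -78 - 3663 = -3741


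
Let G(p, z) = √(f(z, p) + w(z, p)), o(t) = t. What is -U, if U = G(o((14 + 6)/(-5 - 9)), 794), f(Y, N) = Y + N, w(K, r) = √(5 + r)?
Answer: -√(38836 + 35*√7)/7 ≈ -28.186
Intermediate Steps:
f(Y, N) = N + Y
G(p, z) = √(p + z + √(5 + p)) (G(p, z) = √((p + z) + √(5 + p)) = √(p + z + √(5 + p)))
U = √(5548/7 + 5*√7/7) (U = √((14 + 6)/(-5 - 9) + 794 + √(5 + (14 + 6)/(-5 - 9))) = √(20/(-14) + 794 + √(5 + 20/(-14))) = √(20*(-1/14) + 794 + √(5 + 20*(-1/14))) = √(-10/7 + 794 + √(5 - 10/7)) = √(-10/7 + 794 + √(25/7)) = √(-10/7 + 794 + 5*√7/7) = √(5548/7 + 5*√7/7) ≈ 28.186)
-U = -√(38836 + 35*√7)/7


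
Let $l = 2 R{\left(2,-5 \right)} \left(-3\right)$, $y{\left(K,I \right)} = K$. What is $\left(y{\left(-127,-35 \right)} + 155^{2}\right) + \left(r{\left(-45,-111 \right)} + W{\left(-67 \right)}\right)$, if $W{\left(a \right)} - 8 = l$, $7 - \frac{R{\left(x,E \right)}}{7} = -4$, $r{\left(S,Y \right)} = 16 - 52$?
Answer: $23408$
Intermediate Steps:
$r{\left(S,Y \right)} = -36$ ($r{\left(S,Y \right)} = 16 - 52 = -36$)
$R{\left(x,E \right)} = 77$ ($R{\left(x,E \right)} = 49 - -28 = 49 + 28 = 77$)
$l = -462$ ($l = 2 \cdot 77 \left(-3\right) = 154 \left(-3\right) = -462$)
$W{\left(a \right)} = -454$ ($W{\left(a \right)} = 8 - 462 = -454$)
$\left(y{\left(-127,-35 \right)} + 155^{2}\right) + \left(r{\left(-45,-111 \right)} + W{\left(-67 \right)}\right) = \left(-127 + 155^{2}\right) - 490 = \left(-127 + 24025\right) - 490 = 23898 - 490 = 23408$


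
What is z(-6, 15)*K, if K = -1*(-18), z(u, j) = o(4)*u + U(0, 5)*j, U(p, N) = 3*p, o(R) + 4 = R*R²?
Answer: -6480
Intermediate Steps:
o(R) = -4 + R³ (o(R) = -4 + R*R² = -4 + R³)
z(u, j) = 60*u (z(u, j) = (-4 + 4³)*u + (3*0)*j = (-4 + 64)*u + 0*j = 60*u + 0 = 60*u)
K = 18
z(-6, 15)*K = (60*(-6))*18 = -360*18 = -6480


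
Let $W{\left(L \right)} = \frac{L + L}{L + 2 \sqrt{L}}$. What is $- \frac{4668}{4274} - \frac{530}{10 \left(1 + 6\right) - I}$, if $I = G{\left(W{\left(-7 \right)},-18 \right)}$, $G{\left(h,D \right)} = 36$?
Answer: $- \frac{605983}{36329} \approx -16.68$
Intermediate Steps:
$W{\left(L \right)} = \frac{2 L}{L + 2 \sqrt{L}}$
$I = 36$
$- \frac{4668}{4274} - \frac{530}{10 \left(1 + 6\right) - I} = - \frac{4668}{4274} - \frac{530}{10 \left(1 + 6\right) - 36} = \left(-4668\right) \frac{1}{4274} - \frac{530}{10 \cdot 7 - 36} = - \frac{2334}{2137} - \frac{530}{70 - 36} = - \frac{2334}{2137} - \frac{530}{34} = - \frac{2334}{2137} - \frac{265}{17} = - \frac{605983}{36329}$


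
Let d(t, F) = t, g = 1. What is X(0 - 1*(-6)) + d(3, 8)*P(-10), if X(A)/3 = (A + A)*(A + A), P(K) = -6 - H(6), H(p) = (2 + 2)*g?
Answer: 402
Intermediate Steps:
H(p) = 4 (H(p) = (2 + 2)*1 = 4*1 = 4)
P(K) = -10 (P(K) = -6 - 1*4 = -6 - 4 = -10)
X(A) = 12*A**2 (X(A) = 3*((A + A)*(A + A)) = 3*((2*A)*(2*A)) = 3*(4*A**2) = 12*A**2)
X(0 - 1*(-6)) + d(3, 8)*P(-10) = 12*(0 - 1*(-6))**2 + 3*(-10) = 12*(0 + 6)**2 - 30 = 12*6**2 - 30 = 12*36 - 30 = 432 - 30 = 402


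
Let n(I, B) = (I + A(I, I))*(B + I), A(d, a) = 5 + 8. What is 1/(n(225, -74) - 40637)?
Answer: -1/4699 ≈ -0.00021281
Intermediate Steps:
A(d, a) = 13
n(I, B) = (13 + I)*(B + I) (n(I, B) = (I + 13)*(B + I) = (13 + I)*(B + I))
1/(n(225, -74) - 40637) = 1/((225² + 13*(-74) + 13*225 - 74*225) - 40637) = 1/((50625 - 962 + 2925 - 16650) - 40637) = 1/(35938 - 40637) = 1/(-4699) = -1/4699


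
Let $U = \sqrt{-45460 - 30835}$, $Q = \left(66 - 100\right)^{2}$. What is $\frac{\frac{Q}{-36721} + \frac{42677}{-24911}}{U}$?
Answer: $\frac{1595939233 i \sqrt{76295}}{69791372421145} \approx 0.0063163 i$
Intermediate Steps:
$Q = 1156$ ($Q = \left(-34\right)^{2} = 1156$)
$U = i \sqrt{76295}$ ($U = \sqrt{-76295} = i \sqrt{76295} \approx 276.22 i$)
$\frac{\frac{Q}{-36721} + \frac{42677}{-24911}}{U} = \frac{\frac{1156}{-36721} + \frac{42677}{-24911}}{i \sqrt{76295}} = \left(1156 \left(- \frac{1}{36721}\right) + 42677 \left(- \frac{1}{24911}\right)\right) \left(- \frac{i \sqrt{76295}}{76295}\right) = \left(- \frac{1156}{36721} - \frac{42677}{24911}\right) \left(- \frac{i \sqrt{76295}}{76295}\right) = - \frac{1595939233 \left(- \frac{i \sqrt{76295}}{76295}\right)}{914756831} = \frac{1595939233 i \sqrt{76295}}{69791372421145}$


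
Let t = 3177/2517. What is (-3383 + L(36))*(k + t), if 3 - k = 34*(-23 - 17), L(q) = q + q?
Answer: -3789823576/839 ≈ -4.5171e+6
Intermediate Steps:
L(q) = 2*q
k = 1363 (k = 3 - 34*(-23 - 17) = 3 - 34*(-40) = 3 - 1*(-1360) = 3 + 1360 = 1363)
t = 1059/839 (t = 3177*(1/2517) = 1059/839 ≈ 1.2622)
(-3383 + L(36))*(k + t) = (-3383 + 2*36)*(1363 + 1059/839) = (-3383 + 72)*(1144616/839) = -3311*1144616/839 = -3789823576/839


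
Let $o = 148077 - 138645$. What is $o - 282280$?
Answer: $-272848$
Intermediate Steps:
$o = 9432$
$o - 282280 = 9432 - 282280 = -272848$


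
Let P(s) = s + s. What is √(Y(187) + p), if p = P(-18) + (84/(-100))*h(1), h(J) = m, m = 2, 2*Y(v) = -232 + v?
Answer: I*√6018/10 ≈ 7.7576*I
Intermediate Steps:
Y(v) = -116 + v/2 (Y(v) = (-232 + v)/2 = -116 + v/2)
h(J) = 2
P(s) = 2*s
p = -942/25 (p = 2*(-18) + (84/(-100))*2 = -36 + (84*(-1/100))*2 = -36 - 21/25*2 = -36 - 42/25 = -942/25 ≈ -37.680)
√(Y(187) + p) = √((-116 + (½)*187) - 942/25) = √((-116 + 187/2) - 942/25) = √(-45/2 - 942/25) = √(-3009/50) = I*√6018/10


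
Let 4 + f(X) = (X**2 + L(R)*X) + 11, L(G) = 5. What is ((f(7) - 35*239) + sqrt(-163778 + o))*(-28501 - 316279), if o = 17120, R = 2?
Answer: 2852709720 - 344780*I*sqrt(146658) ≈ 2.8527e+9 - 1.3204e+8*I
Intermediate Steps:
f(X) = 7 + X**2 + 5*X (f(X) = -4 + ((X**2 + 5*X) + 11) = -4 + (11 + X**2 + 5*X) = 7 + X**2 + 5*X)
((f(7) - 35*239) + sqrt(-163778 + o))*(-28501 - 316279) = (((7 + 7**2 + 5*7) - 35*239) + sqrt(-163778 + 17120))*(-28501 - 316279) = (((7 + 49 + 35) - 8365) + sqrt(-146658))*(-344780) = ((91 - 8365) + I*sqrt(146658))*(-344780) = (-8274 + I*sqrt(146658))*(-344780) = 2852709720 - 344780*I*sqrt(146658)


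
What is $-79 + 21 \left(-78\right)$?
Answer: $-1717$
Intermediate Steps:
$-79 + 21 \left(-78\right) = -79 - 1638 = -1717$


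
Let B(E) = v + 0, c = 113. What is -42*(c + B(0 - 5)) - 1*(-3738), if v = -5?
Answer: -798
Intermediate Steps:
B(E) = -5 (B(E) = -5 + 0 = -5)
-42*(c + B(0 - 5)) - 1*(-3738) = -42*(113 - 5) - 1*(-3738) = -42*108 + 3738 = -4536 + 3738 = -798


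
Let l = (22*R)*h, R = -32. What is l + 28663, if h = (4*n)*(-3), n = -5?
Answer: -13577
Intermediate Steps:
h = 60 (h = (4*(-5))*(-3) = -20*(-3) = 60)
l = -42240 (l = (22*(-32))*60 = -704*60 = -42240)
l + 28663 = -42240 + 28663 = -13577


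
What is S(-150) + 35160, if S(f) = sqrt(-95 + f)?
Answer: 35160 + 7*I*sqrt(5) ≈ 35160.0 + 15.652*I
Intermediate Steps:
S(-150) + 35160 = sqrt(-95 - 150) + 35160 = sqrt(-245) + 35160 = 7*I*sqrt(5) + 35160 = 35160 + 7*I*sqrt(5)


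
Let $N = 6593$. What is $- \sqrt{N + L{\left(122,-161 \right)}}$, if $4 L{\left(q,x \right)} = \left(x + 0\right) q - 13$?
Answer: $- \frac{\sqrt{6717}}{2} \approx -40.979$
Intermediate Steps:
$L{\left(q,x \right)} = - \frac{13}{4} + \frac{q x}{4}$ ($L{\left(q,x \right)} = \frac{\left(x + 0\right) q - 13}{4} = \frac{x q - 13}{4} = \frac{q x - 13}{4} = \frac{-13 + q x}{4} = - \frac{13}{4} + \frac{q x}{4}$)
$- \sqrt{N + L{\left(122,-161 \right)}} = - \sqrt{6593 + \left(- \frac{13}{4} + \frac{1}{4} \cdot 122 \left(-161\right)\right)} = - \sqrt{6593 - \frac{19655}{4}} = - \sqrt{\frac{6717}{4}} = - \frac{\sqrt{6717}}{2}$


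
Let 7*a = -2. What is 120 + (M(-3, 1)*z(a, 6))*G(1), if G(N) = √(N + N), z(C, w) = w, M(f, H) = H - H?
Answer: 120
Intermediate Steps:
M(f, H) = 0
a = -2/7 (a = (⅐)*(-2) = -2/7 ≈ -0.28571)
G(N) = √2*√N (G(N) = √(2*N) = √2*√N)
120 + (M(-3, 1)*z(a, 6))*G(1) = 120 + (0*6)*(√2*√1) = 120 + 0*(√2*1) = 120 + 0*√2 = 120 + 0 = 120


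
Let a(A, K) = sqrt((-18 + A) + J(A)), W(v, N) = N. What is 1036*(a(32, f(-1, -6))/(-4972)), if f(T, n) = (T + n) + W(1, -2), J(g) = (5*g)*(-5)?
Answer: -259*I*sqrt(786)/1243 ≈ -5.8417*I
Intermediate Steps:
J(g) = -25*g
f(T, n) = -2 + T + n (f(T, n) = (T + n) - 2 = -2 + T + n)
a(A, K) = sqrt(-18 - 24*A) (a(A, K) = sqrt((-18 + A) - 25*A) = sqrt(-18 - 24*A))
1036*(a(32, f(-1, -6))/(-4972)) = 1036*(sqrt(-18 - 24*32)/(-4972)) = 1036*(sqrt(-18 - 768)*(-1/4972)) = 1036*(sqrt(-786)*(-1/4972)) = 1036*((I*sqrt(786))*(-1/4972)) = 1036*(-I*sqrt(786)/4972) = -259*I*sqrt(786)/1243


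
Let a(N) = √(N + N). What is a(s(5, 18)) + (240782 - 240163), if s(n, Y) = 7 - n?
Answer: 621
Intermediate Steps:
a(N) = √2*√N (a(N) = √(2*N) = √2*√N)
a(s(5, 18)) + (240782 - 240163) = √2*√(7 - 1*5) + (240782 - 240163) = √2*√(7 - 5) + 619 = √2*√2 + 619 = 2 + 619 = 621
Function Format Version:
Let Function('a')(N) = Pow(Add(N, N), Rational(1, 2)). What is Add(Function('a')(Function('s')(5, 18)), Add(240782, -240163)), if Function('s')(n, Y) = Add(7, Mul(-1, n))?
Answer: 621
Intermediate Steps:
Function('a')(N) = Mul(Pow(2, Rational(1, 2)), Pow(N, Rational(1, 2))) (Function('a')(N) = Pow(Mul(2, N), Rational(1, 2)) = Mul(Pow(2, Rational(1, 2)), Pow(N, Rational(1, 2))))
Add(Function('a')(Function('s')(5, 18)), Add(240782, -240163)) = Add(Mul(Pow(2, Rational(1, 2)), Pow(Add(7, Mul(-1, 5)), Rational(1, 2))), Add(240782, -240163)) = Add(Mul(Pow(2, Rational(1, 2)), Pow(Add(7, -5), Rational(1, 2))), 619) = Add(Mul(Pow(2, Rational(1, 2)), Pow(2, Rational(1, 2))), 619) = Add(2, 619) = 621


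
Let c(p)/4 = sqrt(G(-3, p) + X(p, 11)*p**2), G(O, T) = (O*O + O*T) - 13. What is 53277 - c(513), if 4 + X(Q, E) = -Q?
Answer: 53277 - 856*I*sqrt(2971) ≈ 53277.0 - 46658.0*I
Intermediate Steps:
G(O, T) = -13 + O**2 + O*T (G(O, T) = (O**2 + O*T) - 13 = -13 + O**2 + O*T)
X(Q, E) = -4 - Q
c(p) = 4*sqrt(-4 - 3*p + p**2*(-4 - p)) (c(p) = 4*sqrt((-13 + (-3)**2 - 3*p) + (-4 - p)*p**2) = 4*sqrt((-13 + 9 - 3*p) + p**2*(-4 - p)) = 4*sqrt((-4 - 3*p) + p**2*(-4 - p)) = 4*sqrt(-4 - 3*p + p**2*(-4 - p)))
53277 - c(513) = 53277 - 4*sqrt(-4 - 3*513 + 513**2*(-4 - 1*513)) = 53277 - 4*sqrt(-4 - 1539 + 263169*(-4 - 513)) = 53277 - 4*sqrt(-4 - 1539 + 263169*(-517)) = 53277 - 4*sqrt(-4 - 1539 - 136058373) = 53277 - 4*sqrt(-136059916) = 53277 - 4*214*I*sqrt(2971) = 53277 - 856*I*sqrt(2971)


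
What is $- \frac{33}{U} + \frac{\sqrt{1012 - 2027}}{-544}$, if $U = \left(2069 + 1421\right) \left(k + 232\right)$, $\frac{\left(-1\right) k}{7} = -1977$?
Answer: $- \frac{33}{49107790} - \frac{i \sqrt{1015}}{544} \approx -6.7199 \cdot 10^{-7} - 0.058564 i$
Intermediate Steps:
$k = 13839$ ($k = \left(-7\right) \left(-1977\right) = 13839$)
$U = 49107790$ ($U = \left(2069 + 1421\right) \left(13839 + 232\right) = 3490 \cdot 14071 = 49107790$)
$- \frac{33}{U} + \frac{\sqrt{1012 - 2027}}{-544} = - \frac{33}{49107790} + \frac{\sqrt{1012 - 2027}}{-544} = \left(-33\right) \frac{1}{49107790} + \sqrt{-1015} \left(- \frac{1}{544}\right) = - \frac{33}{49107790} + i \sqrt{1015} \left(- \frac{1}{544}\right) = - \frac{33}{49107790} - \frac{i \sqrt{1015}}{544}$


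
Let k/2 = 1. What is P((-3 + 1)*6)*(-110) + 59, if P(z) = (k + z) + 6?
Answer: 499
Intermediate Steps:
k = 2 (k = 2*1 = 2)
P(z) = 8 + z (P(z) = (2 + z) + 6 = 8 + z)
P((-3 + 1)*6)*(-110) + 59 = (8 + (-3 + 1)*6)*(-110) + 59 = (8 - 2*6)*(-110) + 59 = (8 - 12)*(-110) + 59 = -4*(-110) + 59 = 440 + 59 = 499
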